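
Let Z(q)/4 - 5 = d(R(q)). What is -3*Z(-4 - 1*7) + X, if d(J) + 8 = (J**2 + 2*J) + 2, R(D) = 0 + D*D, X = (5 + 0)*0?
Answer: -178584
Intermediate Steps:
X = 0 (X = 5*0 = 0)
R(D) = D**2 (R(D) = 0 + D**2 = D**2)
d(J) = -6 + J**2 + 2*J (d(J) = -8 + ((J**2 + 2*J) + 2) = -8 + (2 + J**2 + 2*J) = -6 + J**2 + 2*J)
Z(q) = -4 + 4*q**4 + 8*q**2 (Z(q) = 20 + 4*(-6 + (q**2)**2 + 2*q**2) = 20 + 4*(-6 + q**4 + 2*q**2) = 20 + (-24 + 4*q**4 + 8*q**2) = -4 + 4*q**4 + 8*q**2)
-3*Z(-4 - 1*7) + X = -3*(-4 + 4*(-4 - 1*7)**4 + 8*(-4 - 1*7)**2) + 0 = -3*(-4 + 4*(-4 - 7)**4 + 8*(-4 - 7)**2) + 0 = -3*(-4 + 4*(-11)**4 + 8*(-11)**2) + 0 = -3*(-4 + 4*14641 + 8*121) + 0 = -3*(-4 + 58564 + 968) + 0 = -3*59528 + 0 = -178584 + 0 = -178584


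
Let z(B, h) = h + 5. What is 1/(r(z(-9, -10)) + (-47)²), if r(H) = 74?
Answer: 1/2283 ≈ 0.00043802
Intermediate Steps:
z(B, h) = 5 + h
1/(r(z(-9, -10)) + (-47)²) = 1/(74 + (-47)²) = 1/(74 + 2209) = 1/2283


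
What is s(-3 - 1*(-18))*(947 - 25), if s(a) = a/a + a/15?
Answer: 1844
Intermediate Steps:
s(a) = 1 + a/15 (s(a) = 1 + a*(1/15) = 1 + a/15)
s(-3 - 1*(-18))*(947 - 25) = (1 + (-3 - 1*(-18))/15)*(947 - 25) = (1 + (-3 + 18)/15)*922 = (1 + (1/15)*15)*922 = (1 + 1)*922 = 2*922 = 1844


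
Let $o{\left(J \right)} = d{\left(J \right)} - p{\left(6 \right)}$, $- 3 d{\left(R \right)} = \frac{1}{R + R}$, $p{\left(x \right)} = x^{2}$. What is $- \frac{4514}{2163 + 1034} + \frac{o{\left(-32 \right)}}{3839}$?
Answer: $- \frac{3349309699}{2356470336} \approx -1.4213$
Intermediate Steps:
$d{\left(R \right)} = - \frac{1}{6 R}$ ($d{\left(R \right)} = - \frac{1}{3 \left(R + R\right)} = - \frac{1}{3 \cdot 2 R} = - \frac{\frac{1}{2} \frac{1}{R}}{3} = - \frac{1}{6 R}$)
$o{\left(J \right)} = -36 - \frac{1}{6 J}$ ($o{\left(J \right)} = - \frac{1}{6 J} - 6^{2} = - \frac{1}{6 J} - 36 = -36 - \frac{1}{6 J}$)
$- \frac{4514}{2163 + 1034} + \frac{o{\left(-32 \right)}}{3839} = - \frac{4514}{2163 + 1034} + \frac{-36 - \frac{1}{6 \left(-32\right)}}{3839} = - \frac{4514}{3197} + \left(-36 - - \frac{1}{192}\right) \frac{1}{3839} = \left(-4514\right) \frac{1}{3197} + \left(-36 + \frac{1}{192}\right) \frac{1}{3839} = - \frac{4514}{3197} - \frac{6911}{737088} = - \frac{3349309699}{2356470336}$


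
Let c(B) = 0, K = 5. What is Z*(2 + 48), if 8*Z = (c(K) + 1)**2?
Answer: 25/4 ≈ 6.2500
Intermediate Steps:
Z = 1/8 (Z = (0 + 1)**2/8 = (1/8)*1**2 = (1/8)*1 = 1/8 ≈ 0.12500)
Z*(2 + 48) = (2 + 48)/8 = (1/8)*50 = 25/4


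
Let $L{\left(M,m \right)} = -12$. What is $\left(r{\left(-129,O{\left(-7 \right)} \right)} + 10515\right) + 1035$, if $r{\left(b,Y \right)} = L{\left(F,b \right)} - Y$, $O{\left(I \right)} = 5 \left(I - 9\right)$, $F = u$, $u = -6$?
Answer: $11618$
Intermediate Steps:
$F = -6$
$O{\left(I \right)} = -45 + 5 I$ ($O{\left(I \right)} = 5 \left(-9 + I\right) = -45 + 5 I$)
$r{\left(b,Y \right)} = -12 - Y$
$\left(r{\left(-129,O{\left(-7 \right)} \right)} + 10515\right) + 1035 = \left(\left(-12 - \left(-45 + 5 \left(-7\right)\right)\right) + 10515\right) + 1035 = \left(\left(-12 - \left(-45 - 35\right)\right) + 10515\right) + 1035 = \left(\left(-12 - -80\right) + 10515\right) + 1035 = \left(\left(-12 + 80\right) + 10515\right) + 1035 = \left(68 + 10515\right) + 1035 = 10583 + 1035 = 11618$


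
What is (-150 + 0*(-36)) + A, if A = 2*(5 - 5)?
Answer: -150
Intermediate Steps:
A = 0 (A = 2*0 = 0)
(-150 + 0*(-36)) + A = (-150 + 0*(-36)) + 0 = (-150 + 0) + 0 = -150 + 0 = -150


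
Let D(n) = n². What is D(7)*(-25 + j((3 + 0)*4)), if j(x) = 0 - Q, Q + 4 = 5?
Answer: -1274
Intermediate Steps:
Q = 1 (Q = -4 + 5 = 1)
j(x) = -1 (j(x) = 0 - 1*1 = 0 - 1 = -1)
D(7)*(-25 + j((3 + 0)*4)) = 7²*(-25 - 1) = 49*(-26) = -1274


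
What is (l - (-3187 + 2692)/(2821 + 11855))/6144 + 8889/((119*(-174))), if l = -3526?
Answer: -104055019889/103724802048 ≈ -1.0032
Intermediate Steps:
(l - (-3187 + 2692)/(2821 + 11855))/6144 + 8889/((119*(-174))) = (-3526 - (-3187 + 2692)/(2821 + 11855))/6144 + 8889/((119*(-174))) = (-3526 - (-495)/14676)*(1/6144) + 8889/(-20706) = (-3526 - (-495)/14676)*(1/6144) + 8889*(-1/20706) = (-3526 - 1*(-165/4892))*(1/6144) - 2963/6902 = (-3526 + 165/4892)*(1/6144) - 2963/6902 = -17249027/4892*1/6144 - 2963/6902 = -17249027/30056448 - 2963/6902 = -104055019889/103724802048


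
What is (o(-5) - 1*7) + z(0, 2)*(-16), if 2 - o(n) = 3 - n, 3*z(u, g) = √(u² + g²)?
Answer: -71/3 ≈ -23.667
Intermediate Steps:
z(u, g) = √(g² + u²)/3 (z(u, g) = √(u² + g²)/3 = √(g² + u²)/3)
o(n) = -1 + n (o(n) = 2 - (3 - n) = 2 + (-3 + n) = -1 + n)
(o(-5) - 1*7) + z(0, 2)*(-16) = ((-1 - 5) - 1*7) + (√(2² + 0²)/3)*(-16) = (-6 - 7) + (√(4 + 0)/3)*(-16) = -13 + (√4/3)*(-16) = -13 + ((⅓)*2)*(-16) = -13 + (⅔)*(-16) = -13 - 32/3 = -71/3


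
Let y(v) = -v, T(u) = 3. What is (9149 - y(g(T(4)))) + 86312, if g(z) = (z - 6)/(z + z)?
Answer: 190921/2 ≈ 95461.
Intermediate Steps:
g(z) = (-6 + z)/(2*z) (g(z) = (-6 + z)/((2*z)) = (-6 + z)*(1/(2*z)) = (-6 + z)/(2*z))
(9149 - y(g(T(4)))) + 86312 = (9149 - (-1)*(1/2)*(-6 + 3)/3) + 86312 = (9149 - (-1)*(1/2)*(1/3)*(-3)) + 86312 = (9149 - (-1)*(-1)/2) + 86312 = (9149 - 1*1/2) + 86312 = (9149 - 1/2) + 86312 = 18297/2 + 86312 = 190921/2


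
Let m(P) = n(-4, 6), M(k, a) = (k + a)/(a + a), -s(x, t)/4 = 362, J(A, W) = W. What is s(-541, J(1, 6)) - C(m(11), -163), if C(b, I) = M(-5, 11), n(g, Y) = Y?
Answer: -15931/11 ≈ -1448.3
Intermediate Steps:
s(x, t) = -1448 (s(x, t) = -4*362 = -1448)
M(k, a) = (a + k)/(2*a) (M(k, a) = (a + k)/((2*a)) = (a + k)*(1/(2*a)) = (a + k)/(2*a))
m(P) = 6
C(b, I) = 3/11 (C(b, I) = (½)*(11 - 5)/11 = (½)*(1/11)*6 = 3/11)
s(-541, J(1, 6)) - C(m(11), -163) = -1448 - 1*3/11 = -1448 - 3/11 = -15931/11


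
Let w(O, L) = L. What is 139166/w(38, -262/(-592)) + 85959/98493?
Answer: 1352415601559/4300861 ≈ 3.1445e+5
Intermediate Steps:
139166/w(38, -262/(-592)) + 85959/98493 = 139166/((-262/(-592))) + 85959/98493 = 139166/((-262*(-1/592))) + 85959*(1/98493) = 139166/(131/296) + 28653/32831 = 139166*(296/131) + 28653/32831 = 41193136/131 + 28653/32831 = 1352415601559/4300861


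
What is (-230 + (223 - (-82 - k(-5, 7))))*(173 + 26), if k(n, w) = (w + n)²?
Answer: 15721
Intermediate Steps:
k(n, w) = (n + w)²
(-230 + (223 - (-82 - k(-5, 7))))*(173 + 26) = (-230 + (223 - (-82 - (-5 + 7)²)))*(173 + 26) = (-230 + (223 - (-82 - 1*2²)))*199 = (-230 + (223 - (-82 - 1*4)))*199 = (-230 + (223 - (-82 - 4)))*199 = (-230 + (223 - 1*(-86)))*199 = (-230 + (223 + 86))*199 = (-230 + 309)*199 = 79*199 = 15721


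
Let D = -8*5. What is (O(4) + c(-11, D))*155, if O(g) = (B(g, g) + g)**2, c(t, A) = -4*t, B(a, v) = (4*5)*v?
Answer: 1100500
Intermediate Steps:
D = -40
B(a, v) = 20*v
O(g) = 441*g**2 (O(g) = (20*g + g)**2 = (21*g)**2 = 441*g**2)
(O(4) + c(-11, D))*155 = (441*4**2 - 4*(-11))*155 = (441*16 + 44)*155 = (7056 + 44)*155 = 7100*155 = 1100500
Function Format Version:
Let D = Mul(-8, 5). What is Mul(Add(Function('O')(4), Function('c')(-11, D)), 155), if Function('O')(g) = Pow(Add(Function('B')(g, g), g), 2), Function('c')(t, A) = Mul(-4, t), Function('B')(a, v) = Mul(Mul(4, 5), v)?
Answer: 1100500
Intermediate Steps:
D = -40
Function('B')(a, v) = Mul(20, v)
Function('O')(g) = Mul(441, Pow(g, 2)) (Function('O')(g) = Pow(Add(Mul(20, g), g), 2) = Pow(Mul(21, g), 2) = Mul(441, Pow(g, 2)))
Mul(Add(Function('O')(4), Function('c')(-11, D)), 155) = Mul(Add(Mul(441, Pow(4, 2)), Mul(-4, -11)), 155) = Mul(Add(Mul(441, 16), 44), 155) = Mul(Add(7056, 44), 155) = Mul(7100, 155) = 1100500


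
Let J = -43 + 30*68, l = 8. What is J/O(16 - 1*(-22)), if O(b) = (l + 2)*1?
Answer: 1997/10 ≈ 199.70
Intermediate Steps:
J = 1997 (J = -43 + 2040 = 1997)
O(b) = 10 (O(b) = (8 + 2)*1 = 10*1 = 10)
J/O(16 - 1*(-22)) = 1997/10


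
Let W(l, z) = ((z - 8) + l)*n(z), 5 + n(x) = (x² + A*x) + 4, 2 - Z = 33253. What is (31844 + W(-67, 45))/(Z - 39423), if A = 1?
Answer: 2159/5191 ≈ 0.41591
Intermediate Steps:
Z = -33251 (Z = 2 - 1*33253 = 2 - 33253 = -33251)
n(x) = -1 + x + x² (n(x) = -5 + ((x² + 1*x) + 4) = -5 + ((x² + x) + 4) = -5 + ((x + x²) + 4) = -5 + (4 + x + x²) = -1 + x + x²)
W(l, z) = (-1 + z + z²)*(-8 + l + z) (W(l, z) = ((z - 8) + l)*(-1 + z + z²) = ((-8 + z) + l)*(-1 + z + z²) = (-8 + l + z)*(-1 + z + z²) = (-1 + z + z²)*(-8 + l + z))
(31844 + W(-67, 45))/(Z - 39423) = (31844 + (-1 + 45 + 45²)*(-8 - 67 + 45))/(-33251 - 39423) = (31844 + (-1 + 45 + 2025)*(-30))/(-72674) = (31844 + 2069*(-30))*(-1/72674) = (31844 - 62070)*(-1/72674) = -30226*(-1/72674) = 2159/5191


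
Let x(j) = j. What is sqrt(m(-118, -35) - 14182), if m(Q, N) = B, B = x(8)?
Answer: I*sqrt(14174) ≈ 119.05*I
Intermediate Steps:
B = 8
m(Q, N) = 8
sqrt(m(-118, -35) - 14182) = sqrt(8 - 14182) = sqrt(-14174) = I*sqrt(14174)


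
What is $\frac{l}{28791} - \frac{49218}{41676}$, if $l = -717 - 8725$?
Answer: $- \frac{301756705}{199982286} \approx -1.5089$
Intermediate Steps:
$l = -9442$ ($l = -717 - 8725 = -9442$)
$\frac{l}{28791} - \frac{49218}{41676} = - \frac{9442}{28791} - \frac{49218}{41676} = \left(-9442\right) \frac{1}{28791} - \frac{8203}{6946} = - \frac{9442}{28791} - \frac{8203}{6946} = - \frac{301756705}{199982286}$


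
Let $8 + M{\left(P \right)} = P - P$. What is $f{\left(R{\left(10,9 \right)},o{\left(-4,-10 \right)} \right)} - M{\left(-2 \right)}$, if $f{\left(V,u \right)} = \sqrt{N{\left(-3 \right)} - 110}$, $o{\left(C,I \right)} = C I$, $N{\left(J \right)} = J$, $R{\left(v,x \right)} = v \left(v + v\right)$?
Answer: $8 + i \sqrt{113} \approx 8.0 + 10.63 i$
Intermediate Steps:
$R{\left(v,x \right)} = 2 v^{2}$ ($R{\left(v,x \right)} = v 2 v = 2 v^{2}$)
$M{\left(P \right)} = -8$ ($M{\left(P \right)} = -8 + \left(P - P\right) = -8 + 0 = -8$)
$f{\left(V,u \right)} = i \sqrt{113}$ ($f{\left(V,u \right)} = \sqrt{-3 - 110} = \sqrt{-113} = i \sqrt{113}$)
$f{\left(R{\left(10,9 \right)},o{\left(-4,-10 \right)} \right)} - M{\left(-2 \right)} = i \sqrt{113} - -8 = i \sqrt{113} + 8 = 8 + i \sqrt{113}$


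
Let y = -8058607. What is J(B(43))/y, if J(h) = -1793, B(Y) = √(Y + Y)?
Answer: 1793/8058607 ≈ 0.00022250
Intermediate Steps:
B(Y) = √2*√Y (B(Y) = √(2*Y) = √2*√Y)
J(B(43))/y = -1793/(-8058607) = -1793*(-1/8058607) = 1793/8058607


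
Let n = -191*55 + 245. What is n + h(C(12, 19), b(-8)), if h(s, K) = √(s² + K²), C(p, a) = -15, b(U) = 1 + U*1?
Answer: -10260 + √274 ≈ -10243.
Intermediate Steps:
b(U) = 1 + U
h(s, K) = √(K² + s²)
n = -10260 (n = -10505 + 245 = -10260)
n + h(C(12, 19), b(-8)) = -10260 + √((1 - 8)² + (-15)²) = -10260 + √((-7)² + 225) = -10260 + √(49 + 225) = -10260 + √274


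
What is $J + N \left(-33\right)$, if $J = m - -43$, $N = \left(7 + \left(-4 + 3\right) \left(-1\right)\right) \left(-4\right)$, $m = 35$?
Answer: $1134$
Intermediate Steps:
$N = -32$ ($N = \left(7 - -1\right) \left(-4\right) = \left(7 + 1\right) \left(-4\right) = 8 \left(-4\right) = -32$)
$J = 78$ ($J = 35 - -43 = 35 + 43 = 78$)
$J + N \left(-33\right) = 78 - -1056 = 78 + 1056 = 1134$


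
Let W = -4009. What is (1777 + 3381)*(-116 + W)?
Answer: -21276750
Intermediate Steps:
(1777 + 3381)*(-116 + W) = (1777 + 3381)*(-116 - 4009) = 5158*(-4125) = -21276750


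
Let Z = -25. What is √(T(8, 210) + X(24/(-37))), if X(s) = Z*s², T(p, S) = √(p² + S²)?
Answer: √(-14400 + 2738*√11041)/37 ≈ 14.129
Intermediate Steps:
T(p, S) = √(S² + p²)
X(s) = -25*s²
√(T(8, 210) + X(24/(-37))) = √(√(210² + 8²) - 25*(24/(-37))²) = √(√(44100 + 64) - 25*(24*(-1/37))²) = √(√44164 - 25*(-24/37)²) = √(2*√11041 - 25*576/1369) = √(2*√11041 - 14400/1369) = √(-14400/1369 + 2*√11041)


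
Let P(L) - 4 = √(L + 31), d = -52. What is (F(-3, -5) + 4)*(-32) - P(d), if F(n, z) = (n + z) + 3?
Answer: 28 - I*√21 ≈ 28.0 - 4.5826*I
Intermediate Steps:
F(n, z) = 3 + n + z
P(L) = 4 + √(31 + L) (P(L) = 4 + √(L + 31) = 4 + √(31 + L))
(F(-3, -5) + 4)*(-32) - P(d) = ((3 - 3 - 5) + 4)*(-32) - (4 + √(31 - 52)) = (-5 + 4)*(-32) - (4 + √(-21)) = -1*(-32) - (4 + I*√21) = 32 + (-4 - I*√21) = 28 - I*√21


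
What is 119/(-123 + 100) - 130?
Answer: -3109/23 ≈ -135.17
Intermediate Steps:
119/(-123 + 100) - 130 = 119/(-23) - 130 = 119*(-1/23) - 130 = -119/23 - 130 = -3109/23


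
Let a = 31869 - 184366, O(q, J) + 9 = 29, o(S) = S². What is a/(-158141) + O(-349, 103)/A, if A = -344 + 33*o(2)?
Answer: 7291636/8381473 ≈ 0.86997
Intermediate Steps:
O(q, J) = 20 (O(q, J) = -9 + 29 = 20)
a = -152497
A = -212 (A = -344 + 33*2² = -344 + 33*4 = -344 + 132 = -212)
a/(-158141) + O(-349, 103)/A = -152497/(-158141) + 20/(-212) = -152497*(-1/158141) + 20*(-1/212) = 152497/158141 - 5/53 = 7291636/8381473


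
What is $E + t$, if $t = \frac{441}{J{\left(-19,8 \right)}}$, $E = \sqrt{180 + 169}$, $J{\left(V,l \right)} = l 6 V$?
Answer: $- \frac{147}{304} + \sqrt{349} \approx 18.198$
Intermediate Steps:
$J{\left(V,l \right)} = 6 V l$
$E = \sqrt{349} \approx 18.682$
$t = - \frac{147}{304}$ ($t = \frac{441}{6 \left(-19\right) 8} = \frac{441}{-912} = 441 \left(- \frac{1}{912}\right) = - \frac{147}{304} \approx -0.48355$)
$E + t = \sqrt{349} - \frac{147}{304} = - \frac{147}{304} + \sqrt{349}$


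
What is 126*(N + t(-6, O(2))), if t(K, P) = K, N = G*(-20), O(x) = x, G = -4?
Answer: 9324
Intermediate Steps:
N = 80 (N = -4*(-20) = 80)
126*(N + t(-6, O(2))) = 126*(80 - 6) = 126*74 = 9324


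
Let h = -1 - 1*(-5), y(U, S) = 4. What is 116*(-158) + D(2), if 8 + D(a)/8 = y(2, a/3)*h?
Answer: -18264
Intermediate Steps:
h = 4 (h = -1 + 5 = 4)
D(a) = 64 (D(a) = -64 + 8*(4*4) = -64 + 8*16 = -64 + 128 = 64)
116*(-158) + D(2) = 116*(-158) + 64 = -18328 + 64 = -18264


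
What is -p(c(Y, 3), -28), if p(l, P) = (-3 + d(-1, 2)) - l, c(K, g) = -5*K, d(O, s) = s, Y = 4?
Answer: -19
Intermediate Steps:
p(l, P) = -1 - l (p(l, P) = (-3 + 2) - l = -1 - l)
-p(c(Y, 3), -28) = -(-1 - (-5)*4) = -(-1 - 1*(-20)) = -(-1 + 20) = -1*19 = -19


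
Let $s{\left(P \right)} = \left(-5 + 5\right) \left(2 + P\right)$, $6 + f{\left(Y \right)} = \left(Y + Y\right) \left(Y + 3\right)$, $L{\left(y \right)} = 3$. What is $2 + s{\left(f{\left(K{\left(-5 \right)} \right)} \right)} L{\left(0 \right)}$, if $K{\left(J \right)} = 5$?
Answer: $2$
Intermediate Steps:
$f{\left(Y \right)} = -6 + 2 Y \left(3 + Y\right)$ ($f{\left(Y \right)} = -6 + \left(Y + Y\right) \left(Y + 3\right) = -6 + 2 Y \left(3 + Y\right)$)
$s{\left(P \right)} = 0$ ($s{\left(P \right)} = 0 \left(2 + P\right) = 0$)
$2 + s{\left(f{\left(K{\left(-5 \right)} \right)} \right)} L{\left(0 \right)} = 2 + 0 \cdot 3 = 2 + 0 = 2$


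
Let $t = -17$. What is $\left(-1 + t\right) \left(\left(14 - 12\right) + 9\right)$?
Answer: $-198$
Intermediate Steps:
$\left(-1 + t\right) \left(\left(14 - 12\right) + 9\right) = \left(-1 - 17\right) \left(\left(14 - 12\right) + 9\right) = - 18 \left(2 + 9\right) = \left(-18\right) 11 = -198$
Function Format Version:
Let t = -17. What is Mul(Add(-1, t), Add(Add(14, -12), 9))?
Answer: -198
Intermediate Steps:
Mul(Add(-1, t), Add(Add(14, -12), 9)) = Mul(Add(-1, -17), Add(Add(14, -12), 9)) = Mul(-18, Add(2, 9)) = Mul(-18, 11) = -198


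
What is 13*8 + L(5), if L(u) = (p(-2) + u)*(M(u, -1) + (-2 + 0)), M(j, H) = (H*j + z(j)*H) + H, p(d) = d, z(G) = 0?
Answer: 80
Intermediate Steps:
M(j, H) = H + H*j (M(j, H) = (H*j + 0*H) + H = (H*j + 0) + H = H*j + H = H + H*j)
L(u) = (-3 - u)*(-2 + u) (L(u) = (-2 + u)*(-(1 + u) + (-2 + 0)) = (-2 + u)*((-1 - u) - 2) = (-2 + u)*(-3 - u) = (-3 - u)*(-2 + u))
13*8 + L(5) = 13*8 + (6 - 1*5*(1 + 5)) = 104 + (6 - 1*5*6) = 104 + (6 - 30) = 104 - 24 = 80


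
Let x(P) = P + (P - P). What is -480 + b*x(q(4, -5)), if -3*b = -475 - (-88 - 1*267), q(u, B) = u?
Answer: -320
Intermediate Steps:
b = 40 (b = -(-475 - (-88 - 1*267))/3 = -(-475 - (-88 - 267))/3 = -(-475 - 1*(-355))/3 = -(-475 + 355)/3 = -⅓*(-120) = 40)
x(P) = P (x(P) = P + 0 = P)
-480 + b*x(q(4, -5)) = -480 + 40*4 = -480 + 160 = -320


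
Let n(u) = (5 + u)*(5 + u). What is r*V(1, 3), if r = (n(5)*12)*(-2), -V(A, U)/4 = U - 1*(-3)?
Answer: 57600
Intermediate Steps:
n(u) = (5 + u)**2
V(A, U) = -12 - 4*U (V(A, U) = -4*(U - 1*(-3)) = -4*(U + 3) = -4*(3 + U) = -12 - 4*U)
r = -2400 (r = ((5 + 5)**2*12)*(-2) = (10**2*12)*(-2) = (100*12)*(-2) = 1200*(-2) = -2400)
r*V(1, 3) = -2400*(-12 - 4*3) = -2400*(-12 - 12) = -2400*(-24) = 57600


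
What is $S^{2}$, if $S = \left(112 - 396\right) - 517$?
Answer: $641601$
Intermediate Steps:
$S = -801$ ($S = -284 - 517 = -801$)
$S^{2} = \left(-801\right)^{2} = 641601$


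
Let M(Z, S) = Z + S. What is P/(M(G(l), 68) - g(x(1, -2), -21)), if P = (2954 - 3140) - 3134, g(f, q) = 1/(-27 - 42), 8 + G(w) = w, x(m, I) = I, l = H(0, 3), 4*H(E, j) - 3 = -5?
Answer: -458160/8213 ≈ -55.785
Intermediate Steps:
H(E, j) = -½ (H(E, j) = ¾ + (¼)*(-5) = ¾ - 5/4 = -½)
l = -½ ≈ -0.50000
G(w) = -8 + w
g(f, q) = -1/69 (g(f, q) = 1/(-69) = -1/69)
M(Z, S) = S + Z
P = -3320 (P = -186 - 3134 = -3320)
P/(M(G(l), 68) - g(x(1, -2), -21)) = -3320/((68 + (-8 - ½)) - 1*(-1/69)) = -3320/((68 - 17/2) + 1/69) = -3320/(119/2 + 1/69) = -3320/8213/138 = -3320*138/8213 = -458160/8213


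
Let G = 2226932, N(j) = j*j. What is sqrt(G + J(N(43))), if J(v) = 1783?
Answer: 9*sqrt(27515) ≈ 1492.9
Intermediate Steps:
N(j) = j**2
sqrt(G + J(N(43))) = sqrt(2226932 + 1783) = sqrt(2228715) = 9*sqrt(27515)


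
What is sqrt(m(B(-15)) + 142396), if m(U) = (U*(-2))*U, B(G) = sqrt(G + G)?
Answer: 2*sqrt(35614) ≈ 377.43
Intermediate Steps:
B(G) = sqrt(2)*sqrt(G) (B(G) = sqrt(2*G) = sqrt(2)*sqrt(G))
m(U) = -2*U**2 (m(U) = (-2*U)*U = -2*U**2)
sqrt(m(B(-15)) + 142396) = sqrt(-2*(sqrt(2)*sqrt(-15))**2 + 142396) = sqrt(-2*(sqrt(2)*(I*sqrt(15)))**2 + 142396) = sqrt(-2*(I*sqrt(30))**2 + 142396) = sqrt(-2*(-30) + 142396) = sqrt(60 + 142396) = sqrt(142456) = 2*sqrt(35614)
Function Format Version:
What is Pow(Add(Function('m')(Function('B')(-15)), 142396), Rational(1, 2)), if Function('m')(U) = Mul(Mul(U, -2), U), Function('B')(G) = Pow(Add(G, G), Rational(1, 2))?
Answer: Mul(2, Pow(35614, Rational(1, 2))) ≈ 377.43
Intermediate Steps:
Function('B')(G) = Mul(Pow(2, Rational(1, 2)), Pow(G, Rational(1, 2))) (Function('B')(G) = Pow(Mul(2, G), Rational(1, 2)) = Mul(Pow(2, Rational(1, 2)), Pow(G, Rational(1, 2))))
Function('m')(U) = Mul(-2, Pow(U, 2)) (Function('m')(U) = Mul(Mul(-2, U), U) = Mul(-2, Pow(U, 2)))
Pow(Add(Function('m')(Function('B')(-15)), 142396), Rational(1, 2)) = Pow(Add(Mul(-2, Pow(Mul(Pow(2, Rational(1, 2)), Pow(-15, Rational(1, 2))), 2)), 142396), Rational(1, 2)) = Pow(Add(Mul(-2, Pow(Mul(Pow(2, Rational(1, 2)), Mul(I, Pow(15, Rational(1, 2)))), 2)), 142396), Rational(1, 2)) = Pow(Add(Mul(-2, Pow(Mul(I, Pow(30, Rational(1, 2))), 2)), 142396), Rational(1, 2)) = Pow(Add(Mul(-2, -30), 142396), Rational(1, 2)) = Pow(Add(60, 142396), Rational(1, 2)) = Pow(142456, Rational(1, 2)) = Mul(2, Pow(35614, Rational(1, 2)))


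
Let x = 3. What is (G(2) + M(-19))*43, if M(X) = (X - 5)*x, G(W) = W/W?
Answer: -3053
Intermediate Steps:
G(W) = 1
M(X) = -15 + 3*X (M(X) = (X - 5)*3 = (-5 + X)*3 = -15 + 3*X)
(G(2) + M(-19))*43 = (1 + (-15 + 3*(-19)))*43 = (1 + (-15 - 57))*43 = (1 - 72)*43 = -71*43 = -3053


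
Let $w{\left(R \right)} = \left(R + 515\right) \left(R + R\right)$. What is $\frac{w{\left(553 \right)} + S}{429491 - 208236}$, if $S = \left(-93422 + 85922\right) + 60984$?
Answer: $\frac{1234692}{221255} \approx 5.5804$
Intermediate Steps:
$S = 53484$ ($S = -7500 + 60984 = 53484$)
$w{\left(R \right)} = 2 R \left(515 + R\right)$ ($w{\left(R \right)} = \left(515 + R\right) 2 R = 2 R \left(515 + R\right)$)
$\frac{w{\left(553 \right)} + S}{429491 - 208236} = \frac{2 \cdot 553 \left(515 + 553\right) + 53484}{429491 - 208236} = \frac{2 \cdot 553 \cdot 1068 + 53484}{221255} = \left(1181208 + 53484\right) \frac{1}{221255} = 1234692 \cdot \frac{1}{221255} = \frac{1234692}{221255}$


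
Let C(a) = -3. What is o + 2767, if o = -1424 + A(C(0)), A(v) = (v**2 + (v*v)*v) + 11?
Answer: 1336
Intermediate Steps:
A(v) = 11 + v**2 + v**3 (A(v) = (v**2 + v**2*v) + 11 = (v**2 + v**3) + 11 = 11 + v**2 + v**3)
o = -1431 (o = -1424 + (11 + (-3)**2 + (-3)**3) = -1424 + (11 + 9 - 27) = -1424 - 7 = -1431)
o + 2767 = -1431 + 2767 = 1336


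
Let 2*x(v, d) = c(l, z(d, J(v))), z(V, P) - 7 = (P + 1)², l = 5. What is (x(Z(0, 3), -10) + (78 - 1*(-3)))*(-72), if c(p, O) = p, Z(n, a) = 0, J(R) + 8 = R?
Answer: -6012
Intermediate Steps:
J(R) = -8 + R
z(V, P) = 7 + (1 + P)² (z(V, P) = 7 + (P + 1)² = 7 + (1 + P)²)
x(v, d) = 5/2 (x(v, d) = (½)*5 = 5/2)
(x(Z(0, 3), -10) + (78 - 1*(-3)))*(-72) = (5/2 + (78 - 1*(-3)))*(-72) = (5/2 + (78 + 3))*(-72) = (5/2 + 81)*(-72) = (167/2)*(-72) = -6012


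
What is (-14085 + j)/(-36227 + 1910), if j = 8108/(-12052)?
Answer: 42440132/103397121 ≈ 0.41046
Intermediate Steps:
j = -2027/3013 (j = 8108*(-1/12052) = -2027/3013 ≈ -0.67275)
(-14085 + j)/(-36227 + 1910) = (-14085 - 2027/3013)/(-36227 + 1910) = -42440132/3013/(-34317) = -42440132/3013*(-1/34317) = 42440132/103397121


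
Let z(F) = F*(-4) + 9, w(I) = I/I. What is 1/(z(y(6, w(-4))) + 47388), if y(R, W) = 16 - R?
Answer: 1/47357 ≈ 2.1116e-5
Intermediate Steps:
w(I) = 1
z(F) = 9 - 4*F (z(F) = -4*F + 9 = 9 - 4*F)
1/(z(y(6, w(-4))) + 47388) = 1/((9 - 4*(16 - 1*6)) + 47388) = 1/((9 - 4*(16 - 6)) + 47388) = 1/((9 - 4*10) + 47388) = 1/((9 - 40) + 47388) = 1/(-31 + 47388) = 1/47357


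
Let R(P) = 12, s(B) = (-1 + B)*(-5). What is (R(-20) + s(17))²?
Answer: 4624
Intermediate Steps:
s(B) = 5 - 5*B
(R(-20) + s(17))² = (12 + (5 - 5*17))² = (12 + (5 - 85))² = (12 - 80)² = (-68)² = 4624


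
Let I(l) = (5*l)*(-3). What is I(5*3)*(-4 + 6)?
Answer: -450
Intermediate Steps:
I(l) = -15*l
I(5*3)*(-4 + 6) = (-75*3)*(-4 + 6) = -15*15*2 = -225*2 = -450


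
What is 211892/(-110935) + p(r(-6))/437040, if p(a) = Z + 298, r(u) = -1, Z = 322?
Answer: -4626824999/2424151620 ≈ -1.9086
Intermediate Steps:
p(a) = 620 (p(a) = 322 + 298 = 620)
211892/(-110935) + p(r(-6))/437040 = 211892/(-110935) + 620/437040 = 211892*(-1/110935) + 620*(1/437040) = -211892/110935 + 31/21852 = -4626824999/2424151620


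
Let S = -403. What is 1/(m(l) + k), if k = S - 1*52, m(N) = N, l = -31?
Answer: -1/486 ≈ -0.0020576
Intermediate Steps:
k = -455 (k = -403 - 1*52 = -403 - 52 = -455)
1/(m(l) + k) = 1/(-31 - 455) = 1/(-486) = -1/486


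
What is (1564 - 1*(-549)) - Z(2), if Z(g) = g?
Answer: 2111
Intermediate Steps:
(1564 - 1*(-549)) - Z(2) = (1564 - 1*(-549)) - 1*2 = (1564 + 549) - 2 = 2113 - 2 = 2111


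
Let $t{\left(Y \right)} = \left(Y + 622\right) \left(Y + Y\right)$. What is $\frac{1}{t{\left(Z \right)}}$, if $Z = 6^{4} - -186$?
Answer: $\frac{1}{6236256} \approx 1.6035 \cdot 10^{-7}$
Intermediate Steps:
$Z = 1482$ ($Z = 1296 + 186 = 1482$)
$t{\left(Y \right)} = 2 Y \left(622 + Y\right)$ ($t{\left(Y \right)} = \left(622 + Y\right) 2 Y = 2 Y \left(622 + Y\right)$)
$\frac{1}{t{\left(Z \right)}} = \frac{1}{2 \cdot 1482 \left(622 + 1482\right)} = \frac{1}{2 \cdot 1482 \cdot 2104} = \frac{1}{6236256}$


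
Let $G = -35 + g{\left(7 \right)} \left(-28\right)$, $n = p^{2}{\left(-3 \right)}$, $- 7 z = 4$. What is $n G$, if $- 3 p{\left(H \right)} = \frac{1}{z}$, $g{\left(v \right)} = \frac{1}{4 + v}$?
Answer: $- \frac{20237}{1584} \approx -12.776$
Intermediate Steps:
$z = - \frac{4}{7}$ ($z = \left(- \frac{1}{7}\right) 4 = - \frac{4}{7} \approx -0.57143$)
$p{\left(H \right)} = \frac{7}{12}$ ($p{\left(H \right)} = - \frac{1}{3 \left(- \frac{4}{7}\right)} = \left(- \frac{1}{3}\right) \left(- \frac{7}{4}\right) = \frac{7}{12}$)
$n = \frac{49}{144}$ ($n = \left(\frac{7}{12}\right)^{2} = \frac{49}{144} \approx 0.34028$)
$G = - \frac{413}{11}$ ($G = -35 + \frac{1}{4 + 7} \left(-28\right) = -35 + \frac{1}{11} \left(-28\right) = -35 - \frac{28}{11} = - \frac{413}{11} \approx -37.545$)
$n G = \frac{49}{144} \left(- \frac{413}{11}\right) = - \frac{20237}{1584}$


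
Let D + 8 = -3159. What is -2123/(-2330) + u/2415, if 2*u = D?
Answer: 143749/562695 ≈ 0.25547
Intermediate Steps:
D = -3167 (D = -8 - 3159 = -3167)
u = -3167/2 (u = (½)*(-3167) = -3167/2 ≈ -1583.5)
-2123/(-2330) + u/2415 = -2123/(-2330) - 3167/2/2415 = -2123*(-1/2330) - 3167/2*1/2415 = 2123/2330 - 3167/4830 = 143749/562695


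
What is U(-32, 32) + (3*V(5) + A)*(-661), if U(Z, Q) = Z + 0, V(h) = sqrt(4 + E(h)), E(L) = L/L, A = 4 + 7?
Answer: -7303 - 1983*sqrt(5) ≈ -11737.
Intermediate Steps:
A = 11
E(L) = 1
V(h) = sqrt(5) (V(h) = sqrt(4 + 1) = sqrt(5))
U(Z, Q) = Z
U(-32, 32) + (3*V(5) + A)*(-661) = -32 + (3*sqrt(5) + 11)*(-661) = -32 + (11 + 3*sqrt(5))*(-661) = -32 + (-7271 - 1983*sqrt(5)) = -7303 - 1983*sqrt(5)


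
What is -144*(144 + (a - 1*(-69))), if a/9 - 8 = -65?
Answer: 43200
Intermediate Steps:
a = -513 (a = 72 + 9*(-65) = 72 - 585 = -513)
-144*(144 + (a - 1*(-69))) = -144*(144 + (-513 - 1*(-69))) = -144*(144 + (-513 + 69)) = -144*(144 - 444) = -144*(-300) = 43200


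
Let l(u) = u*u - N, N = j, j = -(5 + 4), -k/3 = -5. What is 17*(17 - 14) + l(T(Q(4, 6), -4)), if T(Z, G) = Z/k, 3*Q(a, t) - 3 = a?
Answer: 121549/2025 ≈ 60.024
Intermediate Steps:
k = 15 (k = -3*(-5) = 15)
j = -9 (j = -1*9 = -9)
Q(a, t) = 1 + a/3
T(Z, G) = Z/15
N = -9
l(u) = 9 + u² (l(u) = u*u - 1*(-9) = u² + 9 = 9 + u²)
17*(17 - 14) + l(T(Q(4, 6), -4)) = 17*(17 - 14) + (9 + ((1 + (⅓)*4)/15)²) = 17*3 + (9 + ((1 + 4/3)/15)²) = 51 + (9 + ((1/15)*(7/3))²) = 51 + (9 + (7/45)²) = 51 + (9 + 49/2025) = 51 + 18274/2025 = 121549/2025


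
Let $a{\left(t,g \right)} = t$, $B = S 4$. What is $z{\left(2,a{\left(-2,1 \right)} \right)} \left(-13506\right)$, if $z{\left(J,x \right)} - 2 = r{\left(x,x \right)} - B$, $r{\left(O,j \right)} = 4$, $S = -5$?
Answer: $-351156$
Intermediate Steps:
$B = -20$ ($B = \left(-5\right) 4 = -20$)
$z{\left(J,x \right)} = 26$ ($z{\left(J,x \right)} = 2 + \left(4 - -20\right) = 2 + \left(4 + 20\right) = 2 + 24 = 26$)
$z{\left(2,a{\left(-2,1 \right)} \right)} \left(-13506\right) = 26 \left(-13506\right) = -351156$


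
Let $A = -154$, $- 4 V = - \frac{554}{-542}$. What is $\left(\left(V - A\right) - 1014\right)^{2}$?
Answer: $\frac{869587955289}{1175056} \approx 7.4004 \cdot 10^{5}$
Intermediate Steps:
$V = - \frac{277}{1084}$ ($V = - \frac{\left(-554\right) \frac{1}{-542}}{4} = - \frac{\left(-554\right) \left(- \frac{1}{542}\right)}{4} = \left(- \frac{1}{4}\right) \frac{277}{271} = - \frac{277}{1084} \approx -0.25554$)
$\left(\left(V - A\right) - 1014\right)^{2} = \left(\left(- \frac{277}{1084} - -154\right) - 1014\right)^{2} = \left(\left(- \frac{277}{1084} + 154\right) - 1014\right)^{2} = \left(\frac{166659}{1084} - 1014\right)^{2} = \left(- \frac{932517}{1084}\right)^{2} = \frac{869587955289}{1175056}$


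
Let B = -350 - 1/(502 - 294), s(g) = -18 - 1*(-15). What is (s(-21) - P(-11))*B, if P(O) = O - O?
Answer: 218403/208 ≈ 1050.0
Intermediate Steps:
s(g) = -3 (s(g) = -18 + 15 = -3)
P(O) = 0
B = -72801/208 (B = -350 - 1/208 = -72801/208 ≈ -350.00)
(s(-21) - P(-11))*B = (-3 - 1*0)*(-72801/208) = (-3 + 0)*(-72801/208) = -3*(-72801/208) = 218403/208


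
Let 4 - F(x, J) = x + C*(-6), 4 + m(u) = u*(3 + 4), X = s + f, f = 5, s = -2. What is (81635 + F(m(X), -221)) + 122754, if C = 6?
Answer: 204412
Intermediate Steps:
X = 3 (X = -2 + 5 = 3)
m(u) = -4 + 7*u (m(u) = -4 + u*(3 + 4) = -4 + u*7 = -4 + 7*u)
F(x, J) = 40 - x (F(x, J) = 4 - (x + 6*(-6)) = 4 - (x - 36) = 4 - (-36 + x) = 4 + (36 - x) = 40 - x)
(81635 + F(m(X), -221)) + 122754 = (81635 + (40 - (-4 + 7*3))) + 122754 = (81635 + (40 - (-4 + 21))) + 122754 = (81635 + (40 - 1*17)) + 122754 = (81635 + (40 - 17)) + 122754 = (81635 + 23) + 122754 = 81658 + 122754 = 204412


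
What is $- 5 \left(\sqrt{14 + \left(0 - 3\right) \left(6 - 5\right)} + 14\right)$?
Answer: $-70 - 5 \sqrt{11} \approx -86.583$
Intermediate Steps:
$- 5 \left(\sqrt{14 + \left(0 - 3\right) \left(6 - 5\right)} + 14\right) = - 5 \left(\sqrt{14 + \left(0 - 3\right) 1} + 14\right) = - 5 \left(\sqrt{14 - 3} + 14\right) = - 5 \left(\sqrt{11} + 14\right) = - 5 \left(14 + \sqrt{11}\right) = -70 - 5 \sqrt{11}$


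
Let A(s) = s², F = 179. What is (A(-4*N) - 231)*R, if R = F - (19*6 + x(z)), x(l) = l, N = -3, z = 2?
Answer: -5481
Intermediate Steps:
R = 63 (R = 179 - (19*6 + 2) = 179 - (114 + 2) = 179 - 1*116 = 179 - 116 = 63)
(A(-4*N) - 231)*R = ((-4*(-3))² - 231)*63 = (12² - 231)*63 = (144 - 231)*63 = -87*63 = -5481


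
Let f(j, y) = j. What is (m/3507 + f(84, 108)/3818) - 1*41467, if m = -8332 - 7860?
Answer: -277646647255/6694863 ≈ -41472.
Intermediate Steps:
m = -16192
(m/3507 + f(84, 108)/3818) - 1*41467 = (-16192/3507 + 84/3818) - 1*41467 = (-16192*1/3507 + 84*(1/3818)) - 41467 = (-16192/3507 + 42/1909) - 41467 = -30763234/6694863 - 41467 = -277646647255/6694863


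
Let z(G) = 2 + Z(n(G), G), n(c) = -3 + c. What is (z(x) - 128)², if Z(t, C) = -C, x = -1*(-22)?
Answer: 21904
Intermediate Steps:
x = 22
z(G) = 2 - G
(z(x) - 128)² = ((2 - 1*22) - 128)² = ((2 - 22) - 128)² = (-20 - 128)² = (-148)² = 21904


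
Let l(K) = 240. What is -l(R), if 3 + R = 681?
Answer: -240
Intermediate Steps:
R = 678 (R = -3 + 681 = 678)
-l(R) = -1*240 = -240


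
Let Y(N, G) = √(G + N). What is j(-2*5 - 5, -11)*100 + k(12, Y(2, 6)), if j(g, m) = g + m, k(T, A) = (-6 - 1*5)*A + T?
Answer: -2588 - 22*√2 ≈ -2619.1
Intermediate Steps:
k(T, A) = T - 11*A (k(T, A) = (-6 - 5)*A + T = -11*A + T = T - 11*A)
j(-2*5 - 5, -11)*100 + k(12, Y(2, 6)) = ((-2*5 - 5) - 11)*100 + (12 - 11*√(6 + 2)) = ((-10 - 5) - 11)*100 + (12 - 22*√2) = (-15 - 11)*100 + (12 - 22*√2) = -26*100 + (12 - 22*√2) = -2600 + (12 - 22*√2) = -2588 - 22*√2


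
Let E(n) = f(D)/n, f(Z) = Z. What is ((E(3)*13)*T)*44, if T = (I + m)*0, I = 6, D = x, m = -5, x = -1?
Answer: 0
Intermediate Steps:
D = -1
T = 0 (T = (6 - 5)*0 = 1*0 = 0)
E(n) = -1/n
((E(3)*13)*T)*44 = ((-1/3*13)*0)*44 = ((-1*⅓*13)*0)*44 = (-⅓*13*0)*44 = -13/3*0*44 = 0*44 = 0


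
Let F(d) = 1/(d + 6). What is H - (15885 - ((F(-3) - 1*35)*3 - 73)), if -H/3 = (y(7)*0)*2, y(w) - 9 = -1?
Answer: -16062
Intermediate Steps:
F(d) = 1/(6 + d)
y(w) = 8 (y(w) = 9 - 1 = 8)
H = 0 (H = -3*8*0*2 = -0*2 = -3*0 = 0)
H - (15885 - ((F(-3) - 1*35)*3 - 73)) = 0 - (15885 - ((1/(6 - 3) - 1*35)*3 - 73)) = 0 - (15885 - ((1/3 - 35)*3 - 73)) = 0 - (15885 - ((⅓ - 35)*3 - 73)) = 0 - (15885 - (-104/3*3 - 73)) = 0 - (15885 - (-104 - 73)) = 0 - (15885 - 1*(-177)) = 0 - (15885 + 177) = 0 - 1*16062 = 0 - 16062 = -16062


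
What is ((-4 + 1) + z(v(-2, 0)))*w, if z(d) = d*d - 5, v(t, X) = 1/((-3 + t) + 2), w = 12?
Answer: -284/3 ≈ -94.667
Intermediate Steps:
v(t, X) = 1/(-1 + t)
z(d) = -5 + d**2 (z(d) = d**2 - 5 = -5 + d**2)
((-4 + 1) + z(v(-2, 0)))*w = ((-4 + 1) + (-5 + (1/(-1 - 2))**2))*12 = (-3 + (-5 + (1/(-3))**2))*12 = (-3 + (-5 + (-1/3)**2))*12 = (-3 + (-5 + 1/9))*12 = (-3 - 44/9)*12 = -71/9*12 = -284/3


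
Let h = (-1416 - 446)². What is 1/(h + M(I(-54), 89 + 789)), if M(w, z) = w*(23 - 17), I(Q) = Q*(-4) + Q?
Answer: 1/3468016 ≈ 2.8835e-7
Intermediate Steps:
I(Q) = -3*Q (I(Q) = -4*Q + Q = -3*Q)
M(w, z) = 6*w (M(w, z) = w*6 = 6*w)
h = 3467044 (h = (-1862)² = 3467044)
1/(h + M(I(-54), 89 + 789)) = 1/(3467044 + 6*(-3*(-54))) = 1/(3467044 + 6*162) = 1/(3467044 + 972) = 1/3468016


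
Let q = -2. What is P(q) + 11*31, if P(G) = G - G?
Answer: 341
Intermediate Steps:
P(G) = 0
P(q) + 11*31 = 0 + 11*31 = 0 + 341 = 341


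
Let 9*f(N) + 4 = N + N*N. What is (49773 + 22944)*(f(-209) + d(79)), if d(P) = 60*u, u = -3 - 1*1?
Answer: 1001264612/3 ≈ 3.3375e+8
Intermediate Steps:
f(N) = -4/9 + N/9 + N**2/9 (f(N) = -4/9 + (N + N*N)/9 = -4/9 + (N + N**2)/9 = -4/9 + (N/9 + N**2/9) = -4/9 + N/9 + N**2/9)
u = -4 (u = -3 - 1 = -4)
d(P) = -240 (d(P) = 60*(-4) = -240)
(49773 + 22944)*(f(-209) + d(79)) = (49773 + 22944)*((-4/9 + (1/9)*(-209) + (1/9)*(-209)**2) - 240) = 72717*((-4/9 - 209/9 + (1/9)*43681) - 240) = 72717*((-4/9 - 209/9 + 43681/9) - 240) = 72717*(43468/9 - 240) = 72717*(41308/9) = 1001264612/3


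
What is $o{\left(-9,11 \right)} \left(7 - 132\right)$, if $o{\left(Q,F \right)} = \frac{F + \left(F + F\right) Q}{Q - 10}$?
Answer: $- \frac{23375}{19} \approx -1230.3$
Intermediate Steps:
$o{\left(Q,F \right)} = \frac{F + 2 F Q}{-10 + Q}$
$o{\left(-9,11 \right)} \left(7 - 132\right) = \frac{11 \left(1 + 2 \left(-9\right)\right)}{-10 - 9} \left(7 - 132\right) = \frac{11 \left(1 - 18\right)}{-19} \left(7 - 132\right) = 11 \left(- \frac{1}{19}\right) \left(-17\right) \left(-125\right) = \frac{187}{19} \left(-125\right) = - \frac{23375}{19}$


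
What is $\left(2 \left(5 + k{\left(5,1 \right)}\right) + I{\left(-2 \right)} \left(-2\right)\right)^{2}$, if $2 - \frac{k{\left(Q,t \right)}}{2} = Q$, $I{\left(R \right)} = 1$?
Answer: $16$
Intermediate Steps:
$k{\left(Q,t \right)} = 4 - 2 Q$
$\left(2 \left(5 + k{\left(5,1 \right)}\right) + I{\left(-2 \right)} \left(-2\right)\right)^{2} = \left(2 \left(5 + \left(4 - 10\right)\right) + 1 \left(-2\right)\right)^{2} = \left(2 \left(5 + \left(4 - 10\right)\right) - 2\right)^{2} = \left(2 \left(5 - 6\right) - 2\right)^{2} = \left(2 \left(-1\right) - 2\right)^{2} = \left(-2 - 2\right)^{2} = \left(-4\right)^{2} = 16$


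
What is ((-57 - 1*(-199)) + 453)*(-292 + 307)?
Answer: 8925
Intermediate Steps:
((-57 - 1*(-199)) + 453)*(-292 + 307) = ((-57 + 199) + 453)*15 = (142 + 453)*15 = 595*15 = 8925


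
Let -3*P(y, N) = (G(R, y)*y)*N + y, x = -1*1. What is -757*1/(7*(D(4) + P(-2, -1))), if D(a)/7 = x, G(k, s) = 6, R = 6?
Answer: 2271/217 ≈ 10.465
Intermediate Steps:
x = -1
P(y, N) = -y/3 - 2*N*y (P(y, N) = -((6*y)*N + y)/3 = -(6*N*y + y)/3 = -(y + 6*N*y)/3 = -y/3 - 2*N*y)
D(a) = -7 (D(a) = 7*(-1) = -7)
-757*1/(7*(D(4) + P(-2, -1))) = -757*1/(7*(-7 - ⅓*(-2)*(1 + 6*(-1)))) = -757*1/(7*(-7 - ⅓*(-2)*(1 - 6))) = -757*1/(7*(-7 - ⅓*(-2)*(-5))) = -757*1/(7*(-7 - 10/3)) = -757/((-31/3*7)) = -757/(-217/3) = -757*(-3/217) = 2271/217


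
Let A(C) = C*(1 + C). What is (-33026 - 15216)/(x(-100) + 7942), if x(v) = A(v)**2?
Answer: -24121/49008971 ≈ -0.00049218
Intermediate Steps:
x(v) = v**2*(1 + v)**2 (x(v) = (v*(1 + v))**2 = v**2*(1 + v)**2)
(-33026 - 15216)/(x(-100) + 7942) = (-33026 - 15216)/((-100)**2*(1 - 100)**2 + 7942) = -48242/(10000*(-99)**2 + 7942) = -48242/(10000*9801 + 7942) = -48242/(98010000 + 7942) = -48242/98017942 = -48242*1/98017942 = -24121/49008971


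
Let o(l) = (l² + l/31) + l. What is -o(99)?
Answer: -306999/31 ≈ -9903.2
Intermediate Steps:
o(l) = l² + 32*l/31 (o(l) = (l² + l/31) + l = l² + 32*l/31)
-o(99) = -99*(32 + 31*99)/31 = -99*(32 + 3069)/31 = -99*3101/31 = -1*306999/31 = -306999/31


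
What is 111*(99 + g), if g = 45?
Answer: 15984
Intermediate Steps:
111*(99 + g) = 111*(99 + 45) = 111*144 = 15984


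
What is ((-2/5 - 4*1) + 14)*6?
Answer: 288/5 ≈ 57.600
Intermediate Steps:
((-2/5 - 4*1) + 14)*6 = ((-2*⅕ - 4) + 14)*6 = ((-⅖ - 4) + 14)*6 = (-22/5 + 14)*6 = (48/5)*6 = 288/5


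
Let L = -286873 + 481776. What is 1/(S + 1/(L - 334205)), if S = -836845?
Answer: -139302/116574182191 ≈ -1.1950e-6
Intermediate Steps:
L = 194903
1/(S + 1/(L - 334205)) = 1/(-836845 + 1/(194903 - 334205)) = 1/(-836845 + 1/(-139302)) = 1/(-836845 - 1/139302) = 1/(-116574182191/139302) = -139302/116574182191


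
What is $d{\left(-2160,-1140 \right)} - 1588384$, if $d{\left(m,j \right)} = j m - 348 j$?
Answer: $1270736$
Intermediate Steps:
$d{\left(m,j \right)} = - 348 j + j m$
$d{\left(-2160,-1140 \right)} - 1588384 = - 1140 \left(-348 - 2160\right) - 1588384 = \left(-1140\right) \left(-2508\right) - 1588384 = 2859120 - 1588384 = 1270736$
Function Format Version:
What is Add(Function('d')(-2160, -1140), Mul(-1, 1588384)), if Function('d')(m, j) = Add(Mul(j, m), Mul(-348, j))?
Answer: 1270736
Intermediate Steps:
Function('d')(m, j) = Add(Mul(-348, j), Mul(j, m))
Add(Function('d')(-2160, -1140), Mul(-1, 1588384)) = Add(Mul(-1140, Add(-348, -2160)), Mul(-1, 1588384)) = Add(Mul(-1140, -2508), -1588384) = Add(2859120, -1588384) = 1270736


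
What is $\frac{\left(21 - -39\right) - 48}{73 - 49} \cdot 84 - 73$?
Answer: $-31$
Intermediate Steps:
$\frac{\left(21 - -39\right) - 48}{73 - 49} \cdot 84 - 73 = \frac{\left(21 + 39\right) - 48}{24} \cdot 84 - 73 = \left(60 - 48\right) \frac{1}{24} \cdot 84 - 73 = 12 \cdot \frac{1}{24} \cdot 84 - 73 = \frac{1}{2} \cdot 84 - 73 = 42 - 73 = -31$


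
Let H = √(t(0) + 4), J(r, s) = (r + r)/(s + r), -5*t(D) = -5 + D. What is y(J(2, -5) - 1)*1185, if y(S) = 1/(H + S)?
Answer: -24885/4 - 10665*√5/4 ≈ -12183.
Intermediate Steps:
t(D) = 1 - D/5 (t(D) = -(-5 + D)/5 = 1 - D/5)
J(r, s) = 2*r/(r + s) (J(r, s) = (2*r)/(r + s) = 2*r/(r + s))
H = √5 (H = √((1 - ⅕*0) + 4) = √((1 + 0) + 4) = √(1 + 4) = √5 ≈ 2.2361)
y(S) = 1/(S + √5) (y(S) = 1/(√5 + S) = 1/(S + √5))
y(J(2, -5) - 1)*1185 = 1185/((2*2/(2 - 5) - 1) + √5) = 1185/((2*2/(-3) - 1) + √5) = 1185/((2*2*(-⅓) - 1) + √5) = 1185/((-4/3 - 1) + √5) = 1185/(-7/3 + √5)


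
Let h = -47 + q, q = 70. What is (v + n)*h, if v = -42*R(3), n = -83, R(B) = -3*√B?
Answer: -1909 + 2898*√3 ≈ 3110.5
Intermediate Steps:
h = 23 (h = -47 + 70 = 23)
v = 126*√3 (v = -(-126)*√3 = 126*√3 ≈ 218.24)
(v + n)*h = (126*√3 - 83)*23 = (-83 + 126*√3)*23 = -1909 + 2898*√3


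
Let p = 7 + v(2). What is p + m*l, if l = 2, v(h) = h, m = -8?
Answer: -7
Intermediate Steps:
p = 9 (p = 7 + 2 = 9)
p + m*l = 9 - 8*2 = 9 - 16 = -7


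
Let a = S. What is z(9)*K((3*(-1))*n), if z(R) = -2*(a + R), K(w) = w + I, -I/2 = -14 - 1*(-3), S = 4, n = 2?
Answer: -416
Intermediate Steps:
a = 4
I = 22 (I = -2*(-14 - 1*(-3)) = -2*(-14 + 3) = -2*(-11) = 22)
K(w) = 22 + w (K(w) = w + 22 = 22 + w)
z(R) = -8 - 2*R (z(R) = -2*(4 + R) = -8 - 2*R)
z(9)*K((3*(-1))*n) = (-8 - 2*9)*(22 + (3*(-1))*2) = (-8 - 18)*(22 - 3*2) = -26*(22 - 6) = -26*16 = -416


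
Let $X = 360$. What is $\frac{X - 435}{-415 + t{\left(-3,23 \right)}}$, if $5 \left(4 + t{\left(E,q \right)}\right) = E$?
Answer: $\frac{375}{2098} \approx 0.17874$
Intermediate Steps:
$t{\left(E,q \right)} = -4 + \frac{E}{5}$
$\frac{X - 435}{-415 + t{\left(-3,23 \right)}} = \frac{360 - 435}{-415 + \left(-4 + \frac{1}{5} \left(-3\right)\right)} = - \frac{75}{-415 - \frac{23}{5}} = - \frac{75}{- \frac{2098}{5}} = \left(-75\right) \left(- \frac{5}{2098}\right) = \frac{375}{2098}$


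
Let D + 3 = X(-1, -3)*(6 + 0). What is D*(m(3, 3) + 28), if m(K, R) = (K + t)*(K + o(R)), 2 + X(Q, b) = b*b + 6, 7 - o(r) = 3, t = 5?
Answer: 6300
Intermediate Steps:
o(r) = 4 (o(r) = 7 - 1*3 = 7 - 3 = 4)
X(Q, b) = 4 + b² (X(Q, b) = -2 + (b*b + 6) = -2 + (b² + 6) = -2 + (6 + b²) = 4 + b²)
m(K, R) = (4 + K)*(5 + K) (m(K, R) = (K + 5)*(K + 4) = (5 + K)*(4 + K) = (4 + K)*(5 + K))
D = 75 (D = -3 + (4 + (-3)²)*(6 + 0) = -3 + (4 + 9)*6 = -3 + 13*6 = -3 + 78 = 75)
D*(m(3, 3) + 28) = 75*((20 + 3² + 9*3) + 28) = 75*((20 + 9 + 27) + 28) = 75*(56 + 28) = 75*84 = 6300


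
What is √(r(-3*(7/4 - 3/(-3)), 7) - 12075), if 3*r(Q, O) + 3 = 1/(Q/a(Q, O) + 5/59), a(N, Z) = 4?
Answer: 14*I*√1932877095/5601 ≈ 109.89*I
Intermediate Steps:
r(Q, O) = -1 + 1/(3*(5/59 + Q/4)) (r(Q, O) = -1 + 1/(3*(Q/4 + 5/59)) = -1 + 1/(3*(5/59 + Q/4)))
√(r(-3*(7/4 - 3/(-3)), 7) - 12075) = √((176 - (-531)*(7/4 - 3/(-3)))/(3*(20 + 59*(-3*(7/4 - 3/(-3))))) - 12075) = √((176 - (-531)*(7*(¼) - 3*(-⅓)))/(3*(20 + 59*(-3*(7*(¼) - 3*(-⅓))))) - 12075) = √((176 - (-531)*(7/4 + 1))/(3*(20 + 59*(-3*(7/4 + 1)))) - 12075) = √((176 - (-531)*11/4)/(3*(20 + 59*(-3*11/4))) - 12075) = √((176 - 177*(-33/4))/(3*(20 + 59*(-33/4))) - 12075) = √((176 + 5841/4)/(3*(20 - 1947/4)) - 12075) = √((⅓)*(6545/4)/(-1867/4) - 12075) = √((⅓)*(-4/1867)*(6545/4) - 12075) = √(-6545/5601 - 12075) = √(-67638620/5601) = 14*I*√1932877095/5601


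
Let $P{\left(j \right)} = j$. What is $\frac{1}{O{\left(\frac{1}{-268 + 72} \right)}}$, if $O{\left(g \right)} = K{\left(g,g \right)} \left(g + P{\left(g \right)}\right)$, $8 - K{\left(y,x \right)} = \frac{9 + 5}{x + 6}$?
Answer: $- \frac{57575}{3328} \approx -17.3$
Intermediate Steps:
$K{\left(y,x \right)} = 8 - \frac{14}{6 + x}$ ($K{\left(y,x \right)} = 8 - \frac{9 + 5}{x + 6} = 8 - \frac{14}{6 + x}$)
$O{\left(g \right)} = \frac{4 g \left(17 + 4 g\right)}{6 + g}$ ($O{\left(g \right)} = \frac{2 \left(17 + 4 g\right)}{6 + g} \left(g + g\right) = \frac{2 \left(17 + 4 g\right)}{6 + g} 2 g = \frac{4 g \left(17 + 4 g\right)}{6 + g}$)
$\frac{1}{O{\left(\frac{1}{-268 + 72} \right)}} = \frac{1}{4 \frac{1}{-268 + 72} \frac{1}{6 + \frac{1}{-268 + 72}} \left(17 + \frac{4}{-268 + 72}\right)} = \frac{1}{4 \frac{1}{-196} \frac{1}{6 + \frac{1}{-196}} \left(17 + \frac{4}{-196}\right)} = \frac{1}{4 \left(- \frac{1}{196}\right) \frac{1}{6 - \frac{1}{196}} \left(17 + 4 \left(- \frac{1}{196}\right)\right)} = \frac{1}{4 \left(- \frac{1}{196}\right) \frac{1}{\frac{1175}{196}} \left(17 - \frac{1}{49}\right)} = \frac{1}{4 \left(- \frac{1}{196}\right) \frac{196}{1175} \cdot \frac{832}{49}} = \frac{1}{- \frac{3328}{57575}} = - \frac{57575}{3328}$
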